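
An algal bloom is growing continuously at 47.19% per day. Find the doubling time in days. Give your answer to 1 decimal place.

doubling time ≈ 1.5 days

doubling time = ln(2) / |r| = 0.69315 / 0.4719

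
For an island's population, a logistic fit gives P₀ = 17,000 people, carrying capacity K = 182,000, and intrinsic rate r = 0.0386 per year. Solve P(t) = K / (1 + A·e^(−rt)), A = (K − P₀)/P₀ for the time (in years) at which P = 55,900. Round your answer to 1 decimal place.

t ≈ 37.8 years

A = (182000 − 17000)/17000 = 9.70588
55900 = 182000/(1 + 9.70588·e^(−0.0386t)) → 1 + 9.70588·e^(−0.0386t) = 3.25581
e^(−0.0386t) = 0.232417 → t = ln(4.30261)/0.0386 = 1.45922/0.0386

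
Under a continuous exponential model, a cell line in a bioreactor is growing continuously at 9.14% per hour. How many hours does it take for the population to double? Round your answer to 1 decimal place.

doubling time ≈ 7.6 hours

doubling time = ln(2) / |r| = 0.69315 / 0.0914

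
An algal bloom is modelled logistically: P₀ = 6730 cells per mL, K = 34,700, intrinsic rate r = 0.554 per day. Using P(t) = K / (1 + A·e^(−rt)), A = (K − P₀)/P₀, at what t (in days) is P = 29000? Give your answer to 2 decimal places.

A = (34700 − 6730)/6730 = 4.15602
29000 = 34700/(1 + 4.15602·e^(−0.554t)) → 1 + 4.15602·e^(−0.554t) = 1.19655
e^(−0.554t) = 0.047293 → t = ln(21.14465)/0.554 = 3.05139/0.554

t ≈ 5.51 days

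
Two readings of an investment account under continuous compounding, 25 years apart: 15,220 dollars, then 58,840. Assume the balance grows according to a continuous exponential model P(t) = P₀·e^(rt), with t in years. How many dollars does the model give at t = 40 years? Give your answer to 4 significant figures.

r = ln(58840/15220) / 25 ≈ 0.054088 per year
P(40) = 15220 · e^(0.054088·40) = 15220 · 8.70187 ≈ 132442.53

≈ 132,400 dollars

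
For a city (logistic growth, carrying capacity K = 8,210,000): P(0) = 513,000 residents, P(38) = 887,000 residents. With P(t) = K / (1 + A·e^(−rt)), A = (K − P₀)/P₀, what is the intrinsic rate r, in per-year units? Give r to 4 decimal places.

r ≈ 0.0157 per year

A = (8210000 − 513000)/513000 = 15.0039
887000 = 8210000/(1 + 15.0039·e^(−r·38)) → e^(−38r) = (9.25592 − 1)/15.0039 = 0.550252
r = −ln(0.550252)/38 = 0.59738/38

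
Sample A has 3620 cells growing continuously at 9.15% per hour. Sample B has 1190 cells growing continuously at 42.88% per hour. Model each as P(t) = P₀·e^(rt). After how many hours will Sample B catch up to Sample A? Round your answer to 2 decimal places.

t ≈ 3.30 hours

3620·e^(0.0915t) = 1190·e^(0.4288t)
3620/1190 = e^((0.4288 − 0.0915)t) → ln(3.04202) = 0.3373·t
t = 1.11252 / 0.3373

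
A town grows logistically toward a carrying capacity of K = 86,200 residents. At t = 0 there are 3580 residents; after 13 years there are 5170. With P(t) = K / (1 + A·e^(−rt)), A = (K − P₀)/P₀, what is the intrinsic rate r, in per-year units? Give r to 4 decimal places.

r ≈ 0.0298 per year

A = (86200 − 3580)/3580 = 23.07821
5170 = 86200/(1 + 23.07821·e^(−r·13)) → e^(−13r) = (16.67311 − 1)/23.07821 = 0.67913
r = −ln(0.67913)/13 = 0.38694/13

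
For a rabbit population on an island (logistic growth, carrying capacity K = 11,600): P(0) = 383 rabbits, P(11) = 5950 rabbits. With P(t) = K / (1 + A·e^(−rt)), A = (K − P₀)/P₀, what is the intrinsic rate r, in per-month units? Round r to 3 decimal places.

A = (11600 − 383)/383 = 29.28721
5950 = 11600/(1 + 29.28721·e^(−r·11)) → e^(−11r) = (1.94958 − 1)/29.28721 = 0.032423
r = −ln(0.032423)/11 = 3.42889/11

r ≈ 0.312 per month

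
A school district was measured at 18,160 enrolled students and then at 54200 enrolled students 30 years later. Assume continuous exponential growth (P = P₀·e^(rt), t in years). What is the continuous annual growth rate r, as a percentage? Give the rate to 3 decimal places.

r ≈ 3.645% per year

54200 = 18160 · e^(r·30)
e^(30r) = 54200/18160 = 2.98458
r = ln(2.98458) / 30 = 1.09346 / 30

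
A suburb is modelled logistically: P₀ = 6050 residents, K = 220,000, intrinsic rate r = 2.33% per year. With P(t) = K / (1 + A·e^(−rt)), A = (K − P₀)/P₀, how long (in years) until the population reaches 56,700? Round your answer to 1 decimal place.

A = (220000 − 6050)/6050 = 35.36364
56700 = 220000/(1 + 35.36364·e^(−0.0233t)) → 1 + 35.36364·e^(−0.0233t) = 3.88007
e^(−0.0233t) = 0.081442 → t = ln(12.27874)/0.0233 = 2.50787/0.0233

t ≈ 107.6 years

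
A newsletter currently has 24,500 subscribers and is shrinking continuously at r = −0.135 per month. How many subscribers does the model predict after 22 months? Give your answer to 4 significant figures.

≈ 1,257 subscribers

P(22) = 24500 · e^(-0.135·22) = 24500 · e^(-2.97)
= 24500 · 0.0513 ≈ 1256.93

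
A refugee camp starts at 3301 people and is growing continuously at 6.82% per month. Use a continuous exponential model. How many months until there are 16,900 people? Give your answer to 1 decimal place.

t ≈ 23.9 months

16900 = 3301 · e^(0.0682·t)
t = ln(16900/3301) / 0.0682 = ln(5.11966) / 0.0682 = 1.63309 / 0.0682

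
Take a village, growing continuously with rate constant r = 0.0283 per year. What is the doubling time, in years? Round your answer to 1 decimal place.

doubling time ≈ 24.5 years

doubling time = ln(2) / |r| = 0.69315 / 0.0283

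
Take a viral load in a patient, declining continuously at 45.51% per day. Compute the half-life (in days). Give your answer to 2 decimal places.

half-life = ln(2) / |r| = 0.69315 / 0.4551

half-life ≈ 1.52 days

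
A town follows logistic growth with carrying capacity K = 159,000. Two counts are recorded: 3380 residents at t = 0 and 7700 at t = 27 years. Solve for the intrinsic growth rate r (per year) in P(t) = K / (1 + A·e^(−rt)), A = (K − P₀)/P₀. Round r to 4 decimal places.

r ≈ 0.0315 per year

A = (159000 − 3380)/3380 = 46.04142
7700 = 159000/(1 + 46.04142·e^(−r·27)) → e^(−27r) = (20.64935 − 1)/46.04142 = 0.426776
r = −ln(0.426776)/27 = 0.8515/27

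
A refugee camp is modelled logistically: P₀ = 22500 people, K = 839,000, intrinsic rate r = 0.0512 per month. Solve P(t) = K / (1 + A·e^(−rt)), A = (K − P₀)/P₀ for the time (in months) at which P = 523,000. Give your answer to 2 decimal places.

A = (839000 − 22500)/22500 = 36.28889
523000 = 839000/(1 + 36.28889·e^(−0.0512t)) → 1 + 36.28889·e^(−0.0512t) = 1.60421
e^(−0.0512t) = 0.01665 → t = ln(60.06041)/0.0512 = 4.09535/0.0512

t ≈ 79.99 months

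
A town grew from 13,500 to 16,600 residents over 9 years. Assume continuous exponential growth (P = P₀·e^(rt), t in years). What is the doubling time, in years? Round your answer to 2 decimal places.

r = ln(16600/13500) / 9 = ln(1.22963) / 9 ≈ 0.022968 per year
doubling time = ln 2 / |r| = 0.69315 / 0.022968

doubling time ≈ 30.18 years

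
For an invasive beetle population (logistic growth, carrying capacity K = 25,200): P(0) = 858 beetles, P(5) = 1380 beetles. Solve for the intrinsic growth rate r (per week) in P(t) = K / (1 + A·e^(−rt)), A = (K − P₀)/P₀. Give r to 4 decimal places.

A = (25200 − 858)/858 = 28.37063
1380 = 25200/(1 + 28.37063·e^(−r·5)) → e^(−5r) = (18.26087 − 1)/28.37063 = 0.608406
r = −ln(0.608406)/5 = 0.49691/5

r ≈ 0.0994 per week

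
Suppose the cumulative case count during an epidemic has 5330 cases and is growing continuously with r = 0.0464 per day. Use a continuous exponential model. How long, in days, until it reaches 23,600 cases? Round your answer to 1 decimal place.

t ≈ 32.1 days

23600 = 5330 · e^(0.0464·t)
t = ln(23600/5330) / 0.0464 = ln(4.42777) / 0.0464 = 1.4879 / 0.0464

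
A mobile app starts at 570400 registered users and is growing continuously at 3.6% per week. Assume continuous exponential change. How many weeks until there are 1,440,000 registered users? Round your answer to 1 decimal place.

t ≈ 25.7 weeks

1440000 = 570400 · e^(0.036·t)
t = ln(1440000/570400) / 0.036 = ln(2.52454) / 0.036 = 0.92606 / 0.036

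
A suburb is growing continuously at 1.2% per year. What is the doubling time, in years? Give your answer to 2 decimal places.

doubling time ≈ 57.76 years

doubling time = ln(2) / |r| = 0.69315 / 0.012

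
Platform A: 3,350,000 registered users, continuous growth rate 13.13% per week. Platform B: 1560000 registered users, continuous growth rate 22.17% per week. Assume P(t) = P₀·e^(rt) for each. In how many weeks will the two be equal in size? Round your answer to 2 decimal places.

3350000·e^(0.1313t) = 1560000·e^(0.2217t)
3350000/1560000 = e^((0.2217 − 0.1313)t) → ln(2.14744) = 0.0904·t
t = 0.76427 / 0.0904

t ≈ 8.45 weeks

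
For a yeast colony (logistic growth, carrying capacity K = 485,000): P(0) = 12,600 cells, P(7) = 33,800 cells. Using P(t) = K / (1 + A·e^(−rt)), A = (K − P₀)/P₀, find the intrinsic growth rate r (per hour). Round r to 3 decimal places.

A = (485000 − 12600)/12600 = 37.49206
33800 = 485000/(1 + 37.49206·e^(−r·7)) → e^(−7r) = (14.34911 − 1)/37.49206 = 0.356052
r = −ln(0.356052)/7 = 1.03268/7

r ≈ 0.148 per hour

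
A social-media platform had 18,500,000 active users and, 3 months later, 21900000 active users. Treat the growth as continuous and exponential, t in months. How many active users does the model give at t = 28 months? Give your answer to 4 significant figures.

r = ln(21900000/18500000) / 3 ≈ 0.056239 per month
P(28) = 18500000 · e^(0.056239·28) = 18500000 · 4.8292 ≈ 89340285.33

≈ 89,340,000 active users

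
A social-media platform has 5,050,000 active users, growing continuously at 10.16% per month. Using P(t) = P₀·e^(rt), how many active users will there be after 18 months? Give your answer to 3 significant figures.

P(18) = 5050000 · e^(0.1016·18) = 5050000 · e^(1.8288)
= 5050000 · 6.22641 ≈ 31443372.93

≈ 31,400,000 active users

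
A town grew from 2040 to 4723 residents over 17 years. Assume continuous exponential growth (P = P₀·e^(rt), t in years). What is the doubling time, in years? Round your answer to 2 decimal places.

doubling time ≈ 14.04 years

r = ln(4723/2040) / 17 = ln(2.3152) / 17 ≈ 0.049382 per year
doubling time = ln 2 / |r| = 0.69315 / 0.049382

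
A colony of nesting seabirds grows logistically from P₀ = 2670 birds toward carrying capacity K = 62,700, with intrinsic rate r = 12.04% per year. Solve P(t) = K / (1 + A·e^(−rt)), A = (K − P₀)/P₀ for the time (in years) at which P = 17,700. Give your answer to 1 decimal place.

t ≈ 18.1 years

A = (62700 − 2670)/2670 = 22.48315
17700 = 62700/(1 + 22.48315·e^(−0.1204t)) → 1 + 22.48315·e^(−0.1204t) = 3.54237
e^(−0.1204t) = 0.113079 → t = ln(8.84337)/0.1204 = 2.17967/0.1204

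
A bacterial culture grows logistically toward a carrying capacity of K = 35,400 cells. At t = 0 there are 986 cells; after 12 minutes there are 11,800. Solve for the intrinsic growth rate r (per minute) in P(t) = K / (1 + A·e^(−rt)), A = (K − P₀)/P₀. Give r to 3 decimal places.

A = (35400 − 986)/986 = 34.90264
11800 = 35400/(1 + 34.90264·e^(−r·12)) → e^(−12r) = (3 − 1)/34.90264 = 0.057302
r = −ln(0.057302)/12 = 2.85942/12

r ≈ 0.238 per minute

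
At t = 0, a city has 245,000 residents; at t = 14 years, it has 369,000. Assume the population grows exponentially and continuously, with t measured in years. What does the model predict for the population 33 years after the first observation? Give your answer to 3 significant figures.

≈ 643,000 residents

r = ln(369000/245000) / 14 ≈ 0.029253 per year
P(33) = 245000 · e^(0.029253·33) = 245000 · 2.62568 ≈ 643292.04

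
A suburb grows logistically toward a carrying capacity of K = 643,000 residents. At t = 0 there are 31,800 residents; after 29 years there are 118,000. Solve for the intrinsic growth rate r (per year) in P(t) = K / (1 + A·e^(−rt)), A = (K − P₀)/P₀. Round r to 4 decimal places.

A = (643000 − 31800)/31800 = 19.22013
118000 = 643000/(1 + 19.22013·e^(−r·29)) → e^(−29r) = (5.44915 − 1)/19.22013 = 0.231484
r = −ln(0.231484)/29 = 1.46324/29

r ≈ 0.0505 per year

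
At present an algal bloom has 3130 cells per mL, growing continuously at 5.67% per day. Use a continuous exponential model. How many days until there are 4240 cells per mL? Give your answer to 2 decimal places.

t ≈ 5.35 days

4240 = 3130 · e^(0.0567·t)
t = ln(4240/3130) / 0.0567 = ln(1.35463) / 0.0567 = 0.30353 / 0.0567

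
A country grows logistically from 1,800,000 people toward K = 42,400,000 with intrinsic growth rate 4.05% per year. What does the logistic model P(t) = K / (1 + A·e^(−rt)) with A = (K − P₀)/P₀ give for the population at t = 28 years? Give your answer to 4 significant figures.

≈ 5,135,000 people

A = (42400000 − 1800000)/1800000 = 22.55556
P(28) = 42400000 / (1 + 22.55556·e^(−0.0405·28)) = 42400000 / (1 + 22.55556·0.321744)
= 42400000 / 8.25711 ≈ 5134969.78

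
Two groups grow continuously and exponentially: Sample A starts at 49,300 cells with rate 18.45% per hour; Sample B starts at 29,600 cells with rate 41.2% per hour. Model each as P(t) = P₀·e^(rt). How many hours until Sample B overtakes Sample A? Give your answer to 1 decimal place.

t ≈ 2.2 hours

49300·e^(0.1845t) = 29600·e^(0.412t)
49300/29600 = e^((0.412 − 0.1845)t) → ln(1.66554) = 0.2275·t
t = 0.51015 / 0.2275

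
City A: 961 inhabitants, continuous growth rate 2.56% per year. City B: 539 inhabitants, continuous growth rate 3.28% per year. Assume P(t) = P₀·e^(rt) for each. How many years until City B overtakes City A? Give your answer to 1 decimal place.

t ≈ 80.3 years

961·e^(0.0256t) = 539·e^(0.0328t)
961/539 = e^((0.0328 − 0.0256)t) → ln(1.78293) = 0.0072·t
t = 0.57826 / 0.0072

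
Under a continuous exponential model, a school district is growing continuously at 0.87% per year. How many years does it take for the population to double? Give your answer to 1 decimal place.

doubling time ≈ 79.7 years

doubling time = ln(2) / |r| = 0.69315 / 0.0087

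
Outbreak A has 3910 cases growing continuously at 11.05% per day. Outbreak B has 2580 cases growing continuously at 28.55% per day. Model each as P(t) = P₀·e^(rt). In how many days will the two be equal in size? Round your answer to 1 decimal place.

3910·e^(0.1105t) = 2580·e^(0.2855t)
3910/2580 = e^((0.2855 − 0.1105)t) → ln(1.5155) = 0.175·t
t = 0.41575 / 0.175

t ≈ 2.4 days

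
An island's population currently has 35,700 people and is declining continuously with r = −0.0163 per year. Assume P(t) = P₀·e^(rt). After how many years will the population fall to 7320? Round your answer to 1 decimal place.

t ≈ 97.2 years

7320 = 35700 · e^(-0.0163·t)
t = ln(7320/35700) / -0.0163 = ln(0.20504) / -0.0163 = -1.58454 / -0.0163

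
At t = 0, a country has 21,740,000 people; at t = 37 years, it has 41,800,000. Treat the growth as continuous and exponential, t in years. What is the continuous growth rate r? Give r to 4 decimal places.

41800000 = 21740000 · e^(r·37)
e^(37r) = 41800000/21740000 = 1.92272
r = ln(1.92272) / 37 = 0.65374 / 37

r ≈ 0.0177 per year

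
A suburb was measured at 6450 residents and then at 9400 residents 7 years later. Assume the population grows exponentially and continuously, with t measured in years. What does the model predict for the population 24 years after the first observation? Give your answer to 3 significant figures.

r = ln(9400/6450) / 7 ≈ 0.053804 per year
P(24) = 6450 · e^(0.053804·24) = 6450 · 3.63752 ≈ 23461.99

≈ 23,500 residents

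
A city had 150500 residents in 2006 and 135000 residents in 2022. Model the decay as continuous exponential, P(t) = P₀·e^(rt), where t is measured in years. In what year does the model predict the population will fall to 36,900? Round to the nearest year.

r = ln(135000/150500) / 16 = -0.10869/16 ≈ -0.006793 per year
t = ln(36900/150500) / r = -1.40575/-0.006793 ≈ 206.94 years after 2006

year 2213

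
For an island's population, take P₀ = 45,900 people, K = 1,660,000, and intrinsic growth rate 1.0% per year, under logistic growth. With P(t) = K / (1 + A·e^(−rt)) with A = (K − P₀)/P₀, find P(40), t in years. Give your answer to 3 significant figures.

A = (1660000 − 45900)/45900 = 35.16558
P(40) = 1660000 / (1 + 35.16558·e^(−0.01·40)) = 1660000 / (1 + 35.16558·0.67032)
= 1660000 / 24.57219 ≈ 67556.04

≈ 67,600 people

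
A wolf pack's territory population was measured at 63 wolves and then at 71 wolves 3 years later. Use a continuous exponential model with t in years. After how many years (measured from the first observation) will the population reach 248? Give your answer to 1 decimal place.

t ≈ 34.4 years

r = ln(71/63) / 3 ≈ 0.039848 per year
t = ln(248/63) / r = 1.37029 / 0.039848 ≈ 34.388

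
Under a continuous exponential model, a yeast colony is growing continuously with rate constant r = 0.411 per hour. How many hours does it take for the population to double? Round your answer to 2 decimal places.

doubling time = ln(2) / |r| = 0.69315 / 0.411

doubling time ≈ 1.69 hours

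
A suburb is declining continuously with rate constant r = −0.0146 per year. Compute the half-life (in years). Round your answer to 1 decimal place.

half-life ≈ 47.5 years

half-life = ln(2) / |r| = 0.69315 / 0.0146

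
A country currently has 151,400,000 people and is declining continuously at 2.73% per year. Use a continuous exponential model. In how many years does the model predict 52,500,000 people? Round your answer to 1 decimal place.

52500000 = 151400000 · e^(-0.0273·t)
t = ln(52500000/151400000) / -0.0273 = ln(0.34676) / -0.0273 = -1.05911 / -0.0273

t ≈ 38.8 years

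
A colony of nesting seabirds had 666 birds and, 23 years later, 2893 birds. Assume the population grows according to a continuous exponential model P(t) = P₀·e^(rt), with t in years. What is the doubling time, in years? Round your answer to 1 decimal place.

r = ln(2893/666) / 23 = ln(4.34384) / 23 ≈ 0.063859 per year
doubling time = ln 2 / |r| = 0.69315 / 0.063859

doubling time ≈ 10.9 years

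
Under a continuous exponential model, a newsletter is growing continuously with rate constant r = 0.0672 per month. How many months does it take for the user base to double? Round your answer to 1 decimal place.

doubling time ≈ 10.3 months

doubling time = ln(2) / |r| = 0.69315 / 0.0672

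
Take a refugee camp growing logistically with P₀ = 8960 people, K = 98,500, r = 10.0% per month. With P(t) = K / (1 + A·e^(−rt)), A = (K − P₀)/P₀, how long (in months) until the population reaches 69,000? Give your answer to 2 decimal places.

A = (98500 − 8960)/8960 = 9.9933
69000 = 98500/(1 + 9.9933·e^(−0.1t)) → 1 + 9.9933·e^(−0.1t) = 1.42754
e^(−0.1t) = 0.042782 → t = ln(23.37417)/0.1 = 3.15163/0.1

t ≈ 31.52 months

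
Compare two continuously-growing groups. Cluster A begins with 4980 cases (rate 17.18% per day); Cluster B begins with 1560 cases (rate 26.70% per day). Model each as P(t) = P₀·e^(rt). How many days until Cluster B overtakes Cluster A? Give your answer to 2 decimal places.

t ≈ 12.19 days

4980·e^(0.1718t) = 1560·e^(0.267t)
4980/1560 = e^((0.267 − 0.1718)t) → ln(3.19231) = 0.0952·t
t = 1.16074 / 0.0952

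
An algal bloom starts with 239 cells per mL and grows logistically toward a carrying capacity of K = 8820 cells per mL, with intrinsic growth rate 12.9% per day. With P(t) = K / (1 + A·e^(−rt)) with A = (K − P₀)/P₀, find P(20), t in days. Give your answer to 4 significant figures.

≈ 2,371 cells per mL

A = (8820 − 239)/239 = 35.90377
P(20) = 8820 / (1 + 35.90377·e^(−0.129·20)) = 8820 / (1 + 35.90377·0.075774)
= 8820 / 3.72057 ≈ 2370.6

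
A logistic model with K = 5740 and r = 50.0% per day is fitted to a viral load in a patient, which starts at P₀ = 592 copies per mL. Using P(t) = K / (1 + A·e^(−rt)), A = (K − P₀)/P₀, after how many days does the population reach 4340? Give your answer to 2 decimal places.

t ≈ 6.59 days

A = (5740 − 592)/592 = 8.69595
4340 = 5740/(1 + 8.69595·e^(−0.5t)) → 1 + 8.69595·e^(−0.5t) = 1.32258
e^(−0.5t) = 0.037096 → t = ln(26.95743)/0.5 = 3.29426/0.5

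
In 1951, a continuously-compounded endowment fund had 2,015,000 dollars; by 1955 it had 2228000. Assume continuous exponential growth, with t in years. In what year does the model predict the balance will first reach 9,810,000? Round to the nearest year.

r = ln(2228000/2015000) / 4 = 0.10049/4 ≈ 0.025121 per year
t = ln(9810000/2015000) / r = 1.58278/0.025121 ≈ 63.01 years after 1951

year 2014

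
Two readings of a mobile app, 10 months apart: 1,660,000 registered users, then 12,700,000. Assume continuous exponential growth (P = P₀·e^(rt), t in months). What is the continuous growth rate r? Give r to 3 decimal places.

r ≈ 0.203 per month

12700000 = 1660000 · e^(r·10)
e^(10r) = 12700000/1660000 = 7.6506
r = ln(7.6506) / 10 = 2.03478 / 10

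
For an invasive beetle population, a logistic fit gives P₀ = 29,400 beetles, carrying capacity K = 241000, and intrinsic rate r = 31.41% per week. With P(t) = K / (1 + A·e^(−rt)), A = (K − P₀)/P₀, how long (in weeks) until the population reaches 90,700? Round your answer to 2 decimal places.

t ≈ 4.68 weeks

A = (241000 − 29400)/29400 = 7.19728
90700 = 241000/(1 + 7.19728·e^(−0.3141t)) → 1 + 7.19728·e^(−0.3141t) = 2.65711
e^(−0.3141t) = 0.230241 → t = ln(4.34327)/0.3141 = 1.46863/0.3141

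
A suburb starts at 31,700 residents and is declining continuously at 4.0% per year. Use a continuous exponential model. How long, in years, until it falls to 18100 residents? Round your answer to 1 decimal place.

18100 = 31700 · e^(-0.04·t)
t = ln(18100/31700) / -0.04 = ln(0.57098) / -0.04 = -0.5604 / -0.04

t ≈ 14.0 years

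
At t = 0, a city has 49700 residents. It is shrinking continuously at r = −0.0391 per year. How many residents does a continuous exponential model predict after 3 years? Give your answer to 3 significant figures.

≈ 44,200 residents

P(3) = 49700 · e^(-0.0391·3) = 49700 · e^(-0.1173)
= 49700 · 0.88932 ≈ 44199.12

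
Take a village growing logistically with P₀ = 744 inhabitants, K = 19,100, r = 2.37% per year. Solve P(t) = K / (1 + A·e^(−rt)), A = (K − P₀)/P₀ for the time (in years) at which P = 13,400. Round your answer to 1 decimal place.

A = (19100 − 744)/744 = 24.67204
13400 = 19100/(1 + 24.67204·e^(−0.0237t)) → 1 + 24.67204·e^(−0.0237t) = 1.42537
e^(−0.0237t) = 0.017241 → t = ln(58.00094)/0.0237 = 4.06046/0.0237

t ≈ 171.3 years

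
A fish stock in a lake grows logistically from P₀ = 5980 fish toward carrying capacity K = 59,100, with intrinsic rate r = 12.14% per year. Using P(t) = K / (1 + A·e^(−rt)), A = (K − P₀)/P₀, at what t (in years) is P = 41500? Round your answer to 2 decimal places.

t ≈ 25.06 years

A = (59100 − 5980)/5980 = 8.88294
41500 = 59100/(1 + 8.88294·e^(−0.1214t)) → 1 + 8.88294·e^(−0.1214t) = 1.4241
e^(−0.1214t) = 0.047743 → t = ln(20.94558)/0.1214 = 3.04193/0.1214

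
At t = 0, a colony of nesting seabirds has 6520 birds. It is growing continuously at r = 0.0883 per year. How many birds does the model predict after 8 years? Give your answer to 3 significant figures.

≈ 13,200 birds

P(8) = 6520 · e^(0.0883·8) = 6520 · e^(0.7064)
= 6520 · 2.02668 ≈ 13213.97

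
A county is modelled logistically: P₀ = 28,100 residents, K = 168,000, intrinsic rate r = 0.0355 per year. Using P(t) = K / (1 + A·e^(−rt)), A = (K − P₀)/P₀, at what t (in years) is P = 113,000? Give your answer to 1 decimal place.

A = (168000 − 28100)/28100 = 4.97865
113000 = 168000/(1 + 4.97865·e^(−0.0355t)) → 1 + 4.97865·e^(−0.0355t) = 1.48673
e^(−0.0355t) = 0.097763 → t = ln(10.22886)/0.0355 = 2.32521/0.0355

t ≈ 65.5 years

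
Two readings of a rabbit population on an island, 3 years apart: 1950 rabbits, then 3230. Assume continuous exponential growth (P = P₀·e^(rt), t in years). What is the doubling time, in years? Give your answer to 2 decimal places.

doubling time ≈ 4.12 years

r = ln(3230/1950) / 3 = ln(1.65641) / 3 ≈ 0.168218 per year
doubling time = ln 2 / |r| = 0.69315 / 0.168218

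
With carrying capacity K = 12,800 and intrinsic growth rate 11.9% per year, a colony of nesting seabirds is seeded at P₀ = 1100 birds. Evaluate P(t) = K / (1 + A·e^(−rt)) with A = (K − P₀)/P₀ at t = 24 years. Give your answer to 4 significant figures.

A = (12800 − 1100)/1100 = 10.63636
P(24) = 12800 / (1 + 10.63636·e^(−0.119·24)) = 12800 / (1 + 10.63636·0.057498)
= 12800 / 1.61157 ≈ 7942.55

≈ 7,943 birds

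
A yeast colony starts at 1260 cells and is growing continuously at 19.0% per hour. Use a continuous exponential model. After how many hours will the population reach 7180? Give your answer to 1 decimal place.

t ≈ 9.2 hours

7180 = 1260 · e^(0.19·t)
t = ln(7180/1260) / 0.19 = ln(5.69841) / 0.19 = 1.74019 / 0.19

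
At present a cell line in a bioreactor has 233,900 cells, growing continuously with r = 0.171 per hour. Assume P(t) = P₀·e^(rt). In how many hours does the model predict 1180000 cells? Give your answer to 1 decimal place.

1180000 = 233900 · e^(0.171·t)
t = ln(1180000/233900) / 0.171 = ln(5.04489) / 0.171 = 1.61838 / 0.171

t ≈ 9.5 hours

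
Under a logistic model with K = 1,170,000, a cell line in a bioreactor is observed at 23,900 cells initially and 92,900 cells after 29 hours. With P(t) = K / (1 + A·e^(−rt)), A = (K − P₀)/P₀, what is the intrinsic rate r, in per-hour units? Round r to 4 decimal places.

r ≈ 0.0490 per hour

A = (1170000 − 23900)/23900 = 47.95397
92900 = 1170000/(1 + 47.95397·e^(−r·29)) → e^(−29r) = (12.59419 − 1)/47.95397 = 0.241777
r = −ln(0.241777)/29 = 1.41974/29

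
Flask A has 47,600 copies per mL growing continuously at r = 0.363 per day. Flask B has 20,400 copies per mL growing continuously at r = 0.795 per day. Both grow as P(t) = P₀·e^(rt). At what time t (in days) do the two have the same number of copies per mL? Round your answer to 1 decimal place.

47600·e^(0.363t) = 20400·e^(0.795t)
47600/20400 = e^((0.795 − 0.363)t) → ln(2.33333) = 0.432·t
t = 0.8473 / 0.432

t ≈ 2.0 days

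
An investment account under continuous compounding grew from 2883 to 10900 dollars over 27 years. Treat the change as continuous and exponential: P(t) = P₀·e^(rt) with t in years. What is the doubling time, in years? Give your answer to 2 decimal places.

r = ln(10900/2883) / 27 = ln(3.78078) / 27 ≈ 0.049257 per year
doubling time = ln 2 / |r| = 0.69315 / 0.049257

doubling time ≈ 14.07 years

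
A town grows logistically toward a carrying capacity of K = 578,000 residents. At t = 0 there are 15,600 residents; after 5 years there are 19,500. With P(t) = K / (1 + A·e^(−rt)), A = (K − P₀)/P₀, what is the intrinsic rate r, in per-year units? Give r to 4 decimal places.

A = (578000 − 15600)/15600 = 36.05128
19500 = 578000/(1 + 36.05128·e^(−r·5)) → e^(−5r) = (29.64103 − 1)/36.05128 = 0.794452
r = −ln(0.794452)/5 = 0.2301/5

r ≈ 0.0460 per year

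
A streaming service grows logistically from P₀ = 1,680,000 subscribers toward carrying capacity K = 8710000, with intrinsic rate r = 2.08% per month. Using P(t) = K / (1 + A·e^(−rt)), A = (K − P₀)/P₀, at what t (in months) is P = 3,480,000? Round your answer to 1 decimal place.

A = (8710000 − 1680000)/1680000 = 4.18452
3480000 = 8710000/(1 + 4.18452·e^(−0.0208t)) → 1 + 4.18452·e^(−0.0208t) = 2.50287
e^(−0.0208t) = 0.35915 → t = ln(2.78435)/0.0208 = 1.02401/0.0208

t ≈ 49.2 months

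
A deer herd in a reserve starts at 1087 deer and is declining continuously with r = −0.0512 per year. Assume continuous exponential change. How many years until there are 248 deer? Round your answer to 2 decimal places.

t ≈ 28.86 years

248 = 1087 · e^(-0.0512·t)
t = ln(248/1087) / -0.0512 = ln(0.22815) / -0.0512 = -1.47775 / -0.0512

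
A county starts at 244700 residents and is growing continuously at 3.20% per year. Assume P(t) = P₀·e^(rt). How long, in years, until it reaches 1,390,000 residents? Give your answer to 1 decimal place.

1390000 = 244700 · e^(0.032·t)
t = ln(1390000/244700) / 0.032 = ln(5.68043) / 0.032 = 1.73703 / 0.032

t ≈ 54.3 years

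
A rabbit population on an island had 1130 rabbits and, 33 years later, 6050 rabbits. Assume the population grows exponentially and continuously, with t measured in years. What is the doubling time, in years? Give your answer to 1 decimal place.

doubling time ≈ 13.6 years

r = ln(6050/1130) / 33 = ln(5.35398) / 33 ≈ 0.050844 per year
doubling time = ln 2 / |r| = 0.69315 / 0.050844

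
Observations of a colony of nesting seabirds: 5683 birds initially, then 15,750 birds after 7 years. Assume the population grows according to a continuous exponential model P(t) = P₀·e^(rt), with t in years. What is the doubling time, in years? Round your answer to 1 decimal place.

r = ln(15750/5683) / 7 = ln(2.77142) / 7 ≈ 0.145623 per year
doubling time = ln 2 / |r| = 0.69315 / 0.145623

doubling time ≈ 4.8 years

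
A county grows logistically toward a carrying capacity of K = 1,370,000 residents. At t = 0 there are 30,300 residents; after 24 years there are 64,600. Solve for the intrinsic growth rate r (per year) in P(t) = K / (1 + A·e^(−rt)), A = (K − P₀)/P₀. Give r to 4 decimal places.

A = (1370000 − 30300)/30300 = 44.21452
64600 = 1370000/(1 + 44.21452·e^(−r·24)) → e^(−24r) = (21.20743 − 1)/44.21452 = 0.457032
r = −ln(0.457032)/24 = 0.783/24

r ≈ 0.0326 per year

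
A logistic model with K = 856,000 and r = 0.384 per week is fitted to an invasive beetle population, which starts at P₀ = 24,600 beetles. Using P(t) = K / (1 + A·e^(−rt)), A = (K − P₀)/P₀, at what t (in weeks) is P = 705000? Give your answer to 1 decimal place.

A = (856000 − 24600)/24600 = 33.79675
705000 = 856000/(1 + 33.79675·e^(−0.384t)) → 1 + 33.79675·e^(−0.384t) = 1.21418
e^(−0.384t) = 0.006337 → t = ln(157.79276)/0.384 = 5.06128/0.384

t ≈ 13.2 weeks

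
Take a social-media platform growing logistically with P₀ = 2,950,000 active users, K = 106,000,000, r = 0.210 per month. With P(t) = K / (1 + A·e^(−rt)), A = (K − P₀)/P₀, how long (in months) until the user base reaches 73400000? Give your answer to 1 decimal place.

t ≈ 20.8 months

A = (106000000 − 2950000)/2950000 = 34.9322
73400000 = 106000000/(1 + 34.9322·e^(−0.21t)) → 1 + 34.9322·e^(−0.21t) = 1.44414
e^(−0.21t) = 0.012714 → t = ln(78.65103)/0.21 = 4.36502/0.21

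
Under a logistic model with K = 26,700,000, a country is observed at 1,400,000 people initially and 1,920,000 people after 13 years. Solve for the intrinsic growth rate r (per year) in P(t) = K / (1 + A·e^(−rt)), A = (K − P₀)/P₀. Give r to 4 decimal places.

A = (26700000 − 1400000)/1400000 = 18.07143
1920000 = 26700000/(1 + 18.07143·e^(−r·13)) → e^(−13r) = (13.90625 − 1)/18.07143 = 0.71418
r = −ln(0.71418)/13 = 0.33662/13

r ≈ 0.0259 per year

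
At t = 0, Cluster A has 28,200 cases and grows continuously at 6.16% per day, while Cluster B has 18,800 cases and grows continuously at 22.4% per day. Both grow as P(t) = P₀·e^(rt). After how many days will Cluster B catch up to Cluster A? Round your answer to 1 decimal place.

28200·e^(0.0616t) = 18800·e^(0.224t)
28200/18800 = e^((0.224 − 0.0616)t) → ln(1.5) = 0.1624·t
t = 0.40547 / 0.1624

t ≈ 2.5 days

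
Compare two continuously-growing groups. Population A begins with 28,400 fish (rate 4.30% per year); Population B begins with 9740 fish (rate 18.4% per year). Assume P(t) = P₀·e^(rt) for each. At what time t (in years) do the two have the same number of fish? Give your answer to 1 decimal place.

t ≈ 7.6 years

28400·e^(0.043t) = 9740·e^(0.184t)
28400/9740 = e^((0.184 − 0.043)t) → ln(2.91581) = 0.141·t
t = 1.07015 / 0.141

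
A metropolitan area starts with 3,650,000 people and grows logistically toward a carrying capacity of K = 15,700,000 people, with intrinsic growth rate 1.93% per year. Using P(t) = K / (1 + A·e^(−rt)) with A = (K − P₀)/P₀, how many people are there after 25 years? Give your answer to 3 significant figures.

A = (15700000 − 3650000)/3650000 = 3.30137
P(25) = 15700000 / (1 + 3.30137·e^(−0.0193·25)) = 15700000 / (1 + 3.30137·0.617238)
= 15700000 / 3.03773 ≈ 5168329.3

≈ 5,170,000 people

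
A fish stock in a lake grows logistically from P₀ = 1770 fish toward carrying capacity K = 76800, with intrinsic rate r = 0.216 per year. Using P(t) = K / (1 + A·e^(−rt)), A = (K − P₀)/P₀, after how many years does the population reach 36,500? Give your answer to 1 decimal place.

A = (76800 − 1770)/1770 = 42.38983
36500 = 76800/(1 + 42.38983·e^(−0.216t)) → 1 + 42.38983·e^(−0.216t) = 2.10411
e^(−0.216t) = 0.026047 → t = ln(38.39277)/0.216 = 3.64787/0.216

t ≈ 16.9 years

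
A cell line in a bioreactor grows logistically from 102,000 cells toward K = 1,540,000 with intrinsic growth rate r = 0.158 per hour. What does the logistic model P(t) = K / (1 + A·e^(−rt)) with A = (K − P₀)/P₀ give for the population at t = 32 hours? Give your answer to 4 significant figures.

≈ 1,413,000 cells

A = (1540000 − 102000)/102000 = 14.09804
P(32) = 1540000 / (1 + 14.09804·e^(−0.158·32)) = 1540000 / (1 + 14.09804·0.006371)
= 1540000 / 1.08982 ≈ 1413079.33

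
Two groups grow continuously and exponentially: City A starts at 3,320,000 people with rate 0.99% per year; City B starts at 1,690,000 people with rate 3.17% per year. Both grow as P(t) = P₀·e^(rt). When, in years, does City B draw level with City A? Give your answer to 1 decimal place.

t ≈ 31.0 years

3320000·e^(0.0099t) = 1690000·e^(0.0317t)
3320000/1690000 = e^((0.0317 − 0.0099)t) → ln(1.9645) = 0.0218·t
t = 0.67524 / 0.0218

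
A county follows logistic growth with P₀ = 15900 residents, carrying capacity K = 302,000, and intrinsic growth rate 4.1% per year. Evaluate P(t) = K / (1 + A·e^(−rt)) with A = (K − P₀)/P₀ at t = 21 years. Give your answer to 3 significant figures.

A = (302000 − 15900)/15900 = 17.99371
P(21) = 302000 / (1 + 17.99371·e^(−0.041·21)) = 302000 / (1 + 17.99371·0.422739)
= 302000 / 8.60665 ≈ 35089.16

≈ 35,100 residents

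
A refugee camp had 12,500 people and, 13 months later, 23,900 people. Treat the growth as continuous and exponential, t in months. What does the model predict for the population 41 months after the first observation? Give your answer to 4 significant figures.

r = ln(23900/12500) / 13 ≈ 0.049858 per month
P(41) = 12500 · e^(0.049858·41) = 12500 · 7.72271 ≈ 96533.82

≈ 96,530 people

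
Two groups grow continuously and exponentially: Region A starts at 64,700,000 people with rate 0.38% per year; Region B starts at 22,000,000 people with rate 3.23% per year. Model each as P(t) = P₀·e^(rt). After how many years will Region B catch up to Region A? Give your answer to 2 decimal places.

64700000·e^(0.0038t) = 22000000·e^(0.0323t)
64700000/22000000 = e^((0.0323 − 0.0038)t) → ln(2.94091) = 0.0285·t
t = 1.07872 / 0.0285

t ≈ 37.85 years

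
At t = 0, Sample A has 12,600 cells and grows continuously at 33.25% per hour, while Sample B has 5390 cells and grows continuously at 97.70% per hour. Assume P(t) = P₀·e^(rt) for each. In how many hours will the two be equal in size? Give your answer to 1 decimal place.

t ≈ 1.3 hours

12600·e^(0.3325t) = 5390·e^(0.977t)
12600/5390 = e^((0.977 − 0.3325)t) → ln(2.33766) = 0.6445·t
t = 0.84915 / 0.6445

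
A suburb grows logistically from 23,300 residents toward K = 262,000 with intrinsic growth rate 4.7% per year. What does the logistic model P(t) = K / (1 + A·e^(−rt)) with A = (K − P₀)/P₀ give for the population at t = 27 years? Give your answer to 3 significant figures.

≈ 67,500 residents

A = (262000 − 23300)/23300 = 10.24464
P(27) = 262000 / (1 + 10.24464·e^(−0.047·27)) = 262000 / (1 + 10.24464·0.281113)
= 262000 / 3.8799 ≈ 67527.58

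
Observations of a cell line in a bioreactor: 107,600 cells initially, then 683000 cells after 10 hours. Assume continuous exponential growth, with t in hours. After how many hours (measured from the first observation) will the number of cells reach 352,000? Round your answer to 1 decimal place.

t ≈ 6.4 hours

r = ln(683000/107600) / 10 ≈ 0.184807 per hour
t = ln(352000/107600) / r = 1.18521 / 0.184807 ≈ 6.413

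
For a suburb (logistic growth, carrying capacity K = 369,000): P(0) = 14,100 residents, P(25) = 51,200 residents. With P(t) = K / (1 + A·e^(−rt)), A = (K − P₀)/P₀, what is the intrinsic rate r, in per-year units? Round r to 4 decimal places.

r ≈ 0.0560 per year

A = (369000 − 14100)/14100 = 25.17021
51200 = 369000/(1 + 25.17021·e^(−r·25)) → e^(−25r) = (7.20703 − 1)/25.17021 = 0.246602
r = −ln(0.246602)/25 = 1.39998/25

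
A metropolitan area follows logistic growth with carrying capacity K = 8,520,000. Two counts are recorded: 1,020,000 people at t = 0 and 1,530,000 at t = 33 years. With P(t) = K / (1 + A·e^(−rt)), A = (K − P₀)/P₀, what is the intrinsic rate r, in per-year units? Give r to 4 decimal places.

A = (8520000 − 1020000)/1020000 = 7.35294
1530000 = 8520000/(1 + 7.35294·e^(−r·33)) → e^(−33r) = (5.56863 − 1)/7.35294 = 0.621333
r = −ln(0.621333)/33 = 0.47589/33

r ≈ 0.0144 per year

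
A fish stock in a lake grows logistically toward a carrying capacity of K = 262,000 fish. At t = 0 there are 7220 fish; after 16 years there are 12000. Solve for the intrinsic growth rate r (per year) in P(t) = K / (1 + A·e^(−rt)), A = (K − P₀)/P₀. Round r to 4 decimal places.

A = (262000 − 7220)/7220 = 35.28809
12000 = 262000/(1 + 35.28809·e^(−r·16)) → e^(−16r) = (21.83333 − 1)/35.28809 = 0.590379
r = −ln(0.590379)/16 = 0.52699/16

r ≈ 0.0329 per year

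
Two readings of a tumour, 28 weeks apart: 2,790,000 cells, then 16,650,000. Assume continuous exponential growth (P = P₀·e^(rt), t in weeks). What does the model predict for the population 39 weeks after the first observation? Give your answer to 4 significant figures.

≈ 33,590,000 cells

r = ln(16650000/2790000) / 28 ≈ 0.063799 per week
P(39) = 2790000 · e^(0.063799·39) = 2790000 · 12.03906 ≈ 33588975.02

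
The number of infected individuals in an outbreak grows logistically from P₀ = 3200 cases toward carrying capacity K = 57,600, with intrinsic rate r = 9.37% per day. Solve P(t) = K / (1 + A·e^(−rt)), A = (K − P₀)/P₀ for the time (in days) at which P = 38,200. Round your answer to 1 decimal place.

A = (57600 − 3200)/3200 = 17
38200 = 57600/(1 + 17·e^(−0.0937t)) → 1 + 17·e^(−0.0937t) = 1.50785
e^(−0.0937t) = 0.029874 → t = ln(33.47423)/0.0937 = 3.51078/0.0937

t ≈ 37.5 days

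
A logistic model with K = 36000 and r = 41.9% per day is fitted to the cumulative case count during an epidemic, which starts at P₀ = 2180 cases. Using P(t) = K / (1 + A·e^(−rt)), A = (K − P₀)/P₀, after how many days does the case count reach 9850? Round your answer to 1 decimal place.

A = (36000 − 2180)/2180 = 15.51376
9850 = 36000/(1 + 15.51376·e^(−0.419t)) → 1 + 15.51376·e^(−0.419t) = 3.65482
e^(−0.419t) = 0.171127 → t = ln(5.84362)/0.419 = 1.76535/0.419

t ≈ 4.2 days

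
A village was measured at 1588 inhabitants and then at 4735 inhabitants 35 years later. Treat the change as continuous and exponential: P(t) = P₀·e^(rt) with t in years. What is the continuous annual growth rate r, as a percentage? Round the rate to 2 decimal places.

r ≈ 3.12% per year

4735 = 1588 · e^(r·35)
e^(35r) = 4735/1588 = 2.98174
r = ln(2.98174) / 35 = 1.09251 / 35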